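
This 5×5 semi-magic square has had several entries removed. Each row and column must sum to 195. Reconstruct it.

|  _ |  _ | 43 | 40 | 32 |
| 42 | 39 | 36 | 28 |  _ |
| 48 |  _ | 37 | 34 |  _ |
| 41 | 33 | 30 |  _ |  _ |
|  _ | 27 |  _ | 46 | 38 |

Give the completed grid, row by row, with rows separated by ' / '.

Row 2: 42 + 39 + 36 + 28 + ? = 195, so (2,5) = 50.
From column 3, 195 − (43 + 36 + 37 + 30) gives (5,3) = 49.
From column 4, 195 − (40 + 28 + 34 + 46) gives (4,4) = 47.
Row 4 needs 195; the known cells sum to 151, so (4,5) = 44.
Row 5: 27 + 49 + 46 + 38 + ? = 195, so (5,1) = 35.
The remaining cell in column 1 is (1,1) = 195 − 166 = 29.
Column 5 needs 195; the known cells sum to 164, so (3,5) = 31.
Row 1: 29 + 43 + 40 + 32 + ? = 195, so (1,2) = 51.
Row 3 must total 195; the given cells sum to 150, so (3,2) = 45.

29 51 43 40 32 / 42 39 36 28 50 / 48 45 37 34 31 / 41 33 30 47 44 / 35 27 49 46 38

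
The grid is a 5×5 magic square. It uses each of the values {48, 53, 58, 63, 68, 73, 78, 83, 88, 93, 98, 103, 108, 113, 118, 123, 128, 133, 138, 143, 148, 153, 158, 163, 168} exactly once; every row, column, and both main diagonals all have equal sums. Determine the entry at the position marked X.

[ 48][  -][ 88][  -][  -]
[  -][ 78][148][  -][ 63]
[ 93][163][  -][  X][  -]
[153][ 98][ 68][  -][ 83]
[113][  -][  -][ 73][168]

The 25 entries sum to 2700, so each line sums to 2700/5 = 540.
From row 4, 540 − (153 + 98 + 68 + 83) gives (4,4) = 138.
The remaining cell in column 1 is (2,1) = 540 − 407 = 133.
Using main diagonal: 48 + 78 + 138 + 168 + ? → (3,3) = 540 − 432 = 108.
Row 2: 133 + 78 + 148 + 63 + ? = 540, so (2,4) = 118.
Column 3: 88 + 148 + 108 + 68 + ? = 540, so (5,3) = 128.
Anti-diagonal needs 540; the known cells sum to 437, so (1,5) = 103.
The remaining cell in row 5 is (5,2) = 540 − 482 = 58.
The remaining cell in column 2 is (1,2) = 540 − 397 = 143.
The remaining cell in column 5 is (3,5) = 540 − 417 = 123.
Row 1 needs 540; the known cells sum to 382, so (1,4) = 158.
The remaining cell in row 3 is (3,4) = 540 − 487 = 53.

53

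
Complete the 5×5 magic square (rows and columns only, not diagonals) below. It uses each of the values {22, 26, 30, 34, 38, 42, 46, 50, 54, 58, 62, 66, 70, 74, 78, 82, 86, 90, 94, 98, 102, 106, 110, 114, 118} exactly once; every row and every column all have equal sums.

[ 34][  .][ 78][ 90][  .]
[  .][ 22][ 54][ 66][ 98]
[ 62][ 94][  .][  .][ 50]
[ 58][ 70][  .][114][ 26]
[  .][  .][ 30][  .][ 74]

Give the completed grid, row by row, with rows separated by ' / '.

The 25 entries sum to 1750, so each line sums to 1750/5 = 350.
Row 2 must total 350; the given cells sum to 240, so (2,1) = 110.
From row 4, 350 − (58 + 70 + 114 + 26) gives (4,3) = 82.
Column 1 needs 350; the known cells sum to 264, so (5,1) = 86.
Column 3: 78 + 54 + 82 + 30 + ? = 350, so (3,3) = 106.
Column 5 must total 350; the given cells sum to 248, so (1,5) = 102.
From row 1, 350 − (34 + 78 + 90 + 102) gives (1,2) = 46.
Row 3: 62 + 94 + 106 + 50 + ? = 350, so (3,4) = 38.
Column 2 needs 350; the known cells sum to 232, so (5,2) = 118.
The remaining cell in column 4 is (5,4) = 350 − 308 = 42.

34 46 78 90 102 / 110 22 54 66 98 / 62 94 106 38 50 / 58 70 82 114 26 / 86 118 30 42 74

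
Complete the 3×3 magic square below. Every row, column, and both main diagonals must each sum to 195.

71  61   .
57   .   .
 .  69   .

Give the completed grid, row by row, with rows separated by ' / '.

Row 1: 71 + 61 + ? = 195, so (1,3) = 63.
Column 1 needs 195; the known cells sum to 128, so (3,1) = 67.
Column 2: 61 + 69 + ? = 195, so (2,2) = 65.
Main diagonal must total 195; the given cells sum to 136, so (3,3) = 59.
Row 2 must total 195; the given cells sum to 122, so (2,3) = 73.

71 61 63 / 57 65 73 / 67 69 59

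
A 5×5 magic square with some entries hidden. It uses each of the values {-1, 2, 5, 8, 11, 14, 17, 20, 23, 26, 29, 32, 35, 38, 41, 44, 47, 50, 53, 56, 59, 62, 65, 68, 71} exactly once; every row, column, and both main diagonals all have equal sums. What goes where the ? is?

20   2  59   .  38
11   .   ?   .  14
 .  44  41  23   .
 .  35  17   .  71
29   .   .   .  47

50

The 25 entries sum to 875, so each line sums to 875/5 = 175.
From row 1, 175 − (20 + 2 + 59 + 38) gives (1,4) = 56.
From column 5, 175 − (38 + 14 + 71 + 47) gives (3,5) = 5.
From anti-diagonal, 175 − (38 + 41 + 35 + 29) gives (2,4) = 32.
Row 3: 44 + 41 + 23 + 5 + ? = 175, so (3,1) = 62.
Column 1 must total 175; the given cells sum to 122, so (4,1) = 53.
Row 4: 53 + 35 + 17 + 71 + ? = 175, so (4,4) = -1.
Column 4 needs 175; the known cells sum to 110, so (5,4) = 65.
The remaining cell in main diagonal is (2,2) = 175 − 107 = 68.
Row 2 needs 175; the known cells sum to 125, so (2,3) = 50.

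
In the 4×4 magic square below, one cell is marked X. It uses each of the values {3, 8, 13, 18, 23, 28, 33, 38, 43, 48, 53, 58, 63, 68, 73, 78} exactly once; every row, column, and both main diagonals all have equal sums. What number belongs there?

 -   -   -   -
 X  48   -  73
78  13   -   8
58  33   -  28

The 16 entries sum to 648, so each line sums to 648/4 = 162.
From row 3, 162 − (78 + 13 + 8) gives (3,3) = 63.
Using row 4: 58 + 33 + 28 + ? → (4,3) = 162 − 119 = 43.
The remaining cell in column 2 is (1,2) = 162 − 94 = 68.
Column 4: 73 + 8 + 28 + ? = 162, so (1,4) = 53.
From main diagonal, 162 − (48 + 63 + 28) gives (1,1) = 23.
Anti-diagonal must total 162; the given cells sum to 124, so (2,3) = 38.
From row 1, 162 − (23 + 68 + 53) gives (1,3) = 18.
Row 2 must total 162; the given cells sum to 159, so (2,1) = 3.

3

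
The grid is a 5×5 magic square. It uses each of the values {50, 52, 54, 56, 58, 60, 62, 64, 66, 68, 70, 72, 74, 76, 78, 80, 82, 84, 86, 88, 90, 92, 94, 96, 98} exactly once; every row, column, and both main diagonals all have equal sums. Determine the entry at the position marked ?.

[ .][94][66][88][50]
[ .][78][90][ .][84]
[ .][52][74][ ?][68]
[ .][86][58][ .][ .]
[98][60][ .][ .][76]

The 25 entries sum to 1850, so each line sums to 1850/5 = 370.
The remaining cell in row 1 is (1,1) = 370 − 298 = 72.
Using column 3: 66 + 90 + 74 + 58 + ? → (5,3) = 370 − 288 = 82.
Column 5 needs 370; the known cells sum to 278, so (4,5) = 92.
Main diagonal must total 370; the given cells sum to 300, so (4,4) = 70.
Using anti-diagonal: 50 + 74 + 86 + 98 + ? → (2,4) = 370 − 308 = 62.
Row 2 must total 370; the given cells sum to 314, so (2,1) = 56.
Row 4: 86 + 58 + 70 + 92 + ? = 370, so (4,1) = 64.
From row 5, 370 − (98 + 60 + 82 + 76) gives (5,4) = 54.
Column 1: 72 + 56 + 64 + 98 + ? = 370, so (3,1) = 80.
From column 4, 370 − (88 + 62 + 70 + 54) gives (3,4) = 96.

96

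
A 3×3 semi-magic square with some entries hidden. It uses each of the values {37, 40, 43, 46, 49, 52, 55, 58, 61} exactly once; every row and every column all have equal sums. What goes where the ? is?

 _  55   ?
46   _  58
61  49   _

The 9 entries sum to 441, so each line sums to 441/3 = 147.
Row 2 must total 147; the given cells sum to 104, so (2,2) = 43.
Row 3 needs 147; the known cells sum to 110, so (3,3) = 37.
Column 1 needs 147; the known cells sum to 107, so (1,1) = 40.
From column 3, 147 − (58 + 37) gives (1,3) = 52.

52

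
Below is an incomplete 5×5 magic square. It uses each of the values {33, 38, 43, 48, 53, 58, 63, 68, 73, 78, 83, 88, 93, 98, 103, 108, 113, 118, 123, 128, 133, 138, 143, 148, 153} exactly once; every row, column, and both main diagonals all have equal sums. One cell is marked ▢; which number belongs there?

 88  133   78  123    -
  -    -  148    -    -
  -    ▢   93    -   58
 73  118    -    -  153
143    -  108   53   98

The 25 entries sum to 2325, so each line sums to 2325/5 = 465.
From row 1, 465 − (88 + 133 + 78 + 123) gives (1,5) = 43.
Row 5 needs 465; the known cells sum to 402, so (5,2) = 63.
From column 3, 465 − (78 + 148 + 93 + 108) gives (4,3) = 38.
From column 5, 465 − (43 + 58 + 153 + 98) gives (2,5) = 113.
Anti-diagonal must total 465; the given cells sum to 397, so (2,4) = 68.
The remaining cell in row 4 is (4,4) = 465 − 382 = 83.
Column 4 needs 465; the known cells sum to 327, so (3,4) = 138.
From main diagonal, 465 − (88 + 93 + 83 + 98) gives (2,2) = 103.
The remaining cell in row 2 is (2,1) = 465 − 432 = 33.
The remaining cell in column 1 is (3,1) = 465 − 337 = 128.
Column 2: 133 + 103 + 118 + 63 + ? = 465, so (3,2) = 48.

48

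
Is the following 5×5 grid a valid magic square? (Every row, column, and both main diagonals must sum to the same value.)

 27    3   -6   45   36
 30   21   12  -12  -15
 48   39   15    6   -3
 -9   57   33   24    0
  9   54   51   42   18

No — row 5 sums to 174 but main diagonal sums to 105.

Row 1: 27 + 3 + (-6) + 45 + 36 = 105.
Row 2: 30 + 21 + 12 + (-12) + (-15) = 36.
Row 3: 48 + 39 + 15 + 6 + (-3) = 105.
Row 4: -9 + 57 + 33 + 24 + 0 = 105.
Row 5: 9 + 54 + 51 + 42 + 18 = 174.
Column 1: 27 + 30 + 48 + (-9) + 9 = 105.
Column 2: 3 + 21 + 39 + 57 + 54 = 174.
Column 3: -6 + 12 + 15 + 33 + 51 = 105.
Column 4: 45 + (-12) + 6 + 24 + 42 = 105.
Column 5: 36 + (-15) + (-3) + 0 + 18 = 36.
Main diagonal: 27 + 21 + 15 + 24 + 18 = 105.
Anti-diagonal: 36 + (-12) + 15 + 57 + 9 = 105.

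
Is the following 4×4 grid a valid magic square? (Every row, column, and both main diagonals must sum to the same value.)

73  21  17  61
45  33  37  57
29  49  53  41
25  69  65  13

Yes

Row 1: 73 + 21 + 17 + 61 = 172.
Row 2: 45 + 33 + 37 + 57 = 172.
Row 3: 29 + 49 + 53 + 41 = 172.
Row 4: 25 + 69 + 65 + 13 = 172.
Column 1: 73 + 45 + 29 + 25 = 172.
Column 2: 21 + 33 + 49 + 69 = 172.
Column 3: 17 + 37 + 53 + 65 = 172.
Column 4: 61 + 57 + 41 + 13 = 172.
Main diagonal: 73 + 33 + 53 + 13 = 172.
Anti-diagonal: 61 + 37 + 49 + 25 = 172.
All lines sum to 172.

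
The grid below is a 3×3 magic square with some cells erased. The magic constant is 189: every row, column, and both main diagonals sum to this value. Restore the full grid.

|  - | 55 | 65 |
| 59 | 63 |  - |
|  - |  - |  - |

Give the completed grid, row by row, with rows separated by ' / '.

Row 1 needs 189; the known cells sum to 120, so (1,1) = 69.
Row 2: 59 + 63 + ? = 189, so (2,3) = 67.
Column 1: 69 + 59 + ? = 189, so (3,1) = 61.
Column 2 must total 189; the given cells sum to 118, so (3,2) = 71.
Column 3 must total 189; the given cells sum to 132, so (3,3) = 57.

69 55 65 / 59 63 67 / 61 71 57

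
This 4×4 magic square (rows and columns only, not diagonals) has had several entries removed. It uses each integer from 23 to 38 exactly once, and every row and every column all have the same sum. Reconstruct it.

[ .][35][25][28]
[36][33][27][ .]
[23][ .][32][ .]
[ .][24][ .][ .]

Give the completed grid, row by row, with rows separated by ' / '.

34 35 25 28 / 36 33 27 26 / 23 30 32 37 / 29 24 38 31

The entries are 23 through 38, which sum to 488, so each line sums to 488/4 = 122.
The remaining cell in row 1 is (1,1) = 122 − 88 = 34.
Row 2 needs 122; the known cells sum to 96, so (2,4) = 26.
From column 1, 122 − (34 + 36 + 23) gives (4,1) = 29.
The remaining cell in column 2 is (3,2) = 122 − 92 = 30.
Column 3 must total 122; the given cells sum to 84, so (4,3) = 38.
Row 3: 23 + 30 + 32 + ? = 122, so (3,4) = 37.
Using row 4: 29 + 24 + 38 + ? → (4,4) = 122 − 91 = 31.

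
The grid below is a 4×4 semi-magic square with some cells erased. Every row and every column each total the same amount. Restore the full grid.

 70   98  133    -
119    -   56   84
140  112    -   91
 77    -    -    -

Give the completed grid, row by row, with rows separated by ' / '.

Column 1 is already complete: 70 + 119 + 140 + 77 = 406, so that is the magic constant.
Row 1 must total 406; the given cells sum to 301, so (1,4) = 105.
The remaining cell in row 2 is (2,2) = 406 − 259 = 147.
Row 3 needs 406; the known cells sum to 343, so (3,3) = 63.
Column 2 needs 406; the known cells sum to 357, so (4,2) = 49.
The remaining cell in column 3 is (4,3) = 406 − 252 = 154.
From column 4, 406 − (105 + 84 + 91) gives (4,4) = 126.

70 98 133 105 / 119 147 56 84 / 140 112 63 91 / 77 49 154 126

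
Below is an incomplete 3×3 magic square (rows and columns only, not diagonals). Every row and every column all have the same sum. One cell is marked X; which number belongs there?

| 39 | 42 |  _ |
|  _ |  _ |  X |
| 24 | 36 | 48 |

33

Row 3 is complete and sums to 108; that is the magic constant.
Row 1 needs 108; the known cells sum to 81, so (1,3) = 27.
From column 1, 108 − (39 + 24) gives (2,1) = 45.
Using column 2: 42 + 36 + ? → (2,2) = 108 − 78 = 30.
Using column 3: 27 + 48 + ? → (2,3) = 108 − 75 = 33.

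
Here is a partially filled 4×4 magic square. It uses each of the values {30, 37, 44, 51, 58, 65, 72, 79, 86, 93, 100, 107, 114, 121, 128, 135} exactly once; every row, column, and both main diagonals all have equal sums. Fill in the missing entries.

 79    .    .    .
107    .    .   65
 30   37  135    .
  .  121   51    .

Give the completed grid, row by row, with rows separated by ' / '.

79 100 58 93 / 107 72 86 65 / 30 37 135 128 / 114 121 51 44

The 16 entries sum to 1320, so each line sums to 1320/4 = 330.
From row 3, 330 − (30 + 37 + 135) gives (3,4) = 128.
From column 1, 330 − (79 + 107 + 30) gives (4,1) = 114.
Using row 4: 114 + 121 + 51 + ? → (4,4) = 330 − 286 = 44.
Using column 4: 65 + 128 + 44 + ? → (1,4) = 330 − 237 = 93.
Main diagonal: 79 + 135 + 44 + ? = 330, so (2,2) = 72.
Anti-diagonal needs 330; the known cells sum to 244, so (2,3) = 86.
Column 2 must total 330; the given cells sum to 230, so (1,2) = 100.
Column 3 must total 330; the given cells sum to 272, so (1,3) = 58.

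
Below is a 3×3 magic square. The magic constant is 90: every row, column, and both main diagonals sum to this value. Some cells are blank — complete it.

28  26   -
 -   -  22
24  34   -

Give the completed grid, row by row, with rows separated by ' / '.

Row 1 must total 90; the given cells sum to 54, so (1,3) = 36.
From row 3, 90 − (24 + 34) gives (3,3) = 32.
Using column 1: 28 + 24 + ? → (2,1) = 90 − 52 = 38.
The remaining cell in column 2 is (2,2) = 90 − 60 = 30.

28 26 36 / 38 30 22 / 24 34 32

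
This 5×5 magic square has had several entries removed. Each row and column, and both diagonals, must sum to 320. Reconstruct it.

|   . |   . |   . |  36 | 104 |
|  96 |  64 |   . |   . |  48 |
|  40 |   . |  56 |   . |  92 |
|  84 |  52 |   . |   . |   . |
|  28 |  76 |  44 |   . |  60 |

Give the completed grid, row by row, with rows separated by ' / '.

72 20 88 36 104 / 96 64 32 80 48 / 40 108 56 24 92 / 84 52 100 68 16 / 28 76 44 112 60

The remaining cell in row 5 is (5,4) = 320 − 208 = 112.
Using column 1: 96 + 40 + 84 + 28 + ? → (1,1) = 320 − 248 = 72.
Column 5: 104 + 48 + 92 + 60 + ? = 320, so (4,5) = 16.
The remaining cell in main diagonal is (4,4) = 320 − 252 = 68.
Anti-diagonal must total 320; the given cells sum to 240, so (2,4) = 80.
The remaining cell in row 2 is (2,3) = 320 − 288 = 32.
From row 4, 320 − (84 + 52 + 68 + 16) gives (4,3) = 100.
The remaining cell in column 3 is (1,3) = 320 − 232 = 88.
From column 4, 320 − (36 + 80 + 68 + 112) gives (3,4) = 24.
The remaining cell in row 1 is (1,2) = 320 − 300 = 20.
Using row 3: 40 + 56 + 24 + 92 + ? → (3,2) = 320 − 212 = 108.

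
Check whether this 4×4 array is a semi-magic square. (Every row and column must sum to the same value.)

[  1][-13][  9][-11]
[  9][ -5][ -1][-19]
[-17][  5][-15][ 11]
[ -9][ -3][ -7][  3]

Row 1: 1 + (-13) + 9 + (-11) = -14.
Row 2: 9 + (-5) + (-1) + (-19) = -16.
Row 3: -17 + 5 + (-15) + 11 = -16.
Row 4: -9 + (-3) + (-7) + 3 = -16.
Column 1: 1 + 9 + (-17) + (-9) = -16.
Column 2: -13 + (-5) + 5 + (-3) = -16.
Column 3: 9 + (-1) + (-15) + (-7) = -14.
Column 4: -11 + (-19) + 11 + 3 = -16.

No — column 1 sums to -16 but row 1 sums to -14.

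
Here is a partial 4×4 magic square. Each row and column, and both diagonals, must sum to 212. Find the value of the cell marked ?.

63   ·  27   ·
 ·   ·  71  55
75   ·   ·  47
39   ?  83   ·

23

From column 1, 212 − (63 + 75 + 39) gives (2,1) = 35.
Column 3: 27 + 71 + 83 + ? = 212, so (3,3) = 31.
Row 2: 35 + 71 + 55 + ? = 212, so (2,2) = 51.
Row 3: 75 + 31 + 47 + ? = 212, so (3,2) = 59.
Using main diagonal: 63 + 51 + 31 + ? → (4,4) = 212 − 145 = 67.
Anti-diagonal needs 212; the known cells sum to 169, so (1,4) = 43.
From row 1, 212 − (63 + 27 + 43) gives (1,2) = 79.
Row 4: 39 + 83 + 67 + ? = 212, so (4,2) = 23.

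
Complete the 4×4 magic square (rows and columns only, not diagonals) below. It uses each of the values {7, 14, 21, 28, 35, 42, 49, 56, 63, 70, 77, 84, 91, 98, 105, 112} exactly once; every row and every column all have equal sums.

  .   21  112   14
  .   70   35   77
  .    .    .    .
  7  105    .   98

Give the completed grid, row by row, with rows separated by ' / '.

91 21 112 14 / 56 70 35 77 / 84 42 63 49 / 7 105 28 98

The 16 entries sum to 952, so each line sums to 952/4 = 238.
The remaining cell in row 1 is (1,1) = 238 − 147 = 91.
Row 2 must total 238; the given cells sum to 182, so (2,1) = 56.
The remaining cell in row 4 is (4,3) = 238 − 210 = 28.
From column 1, 238 − (91 + 56 + 7) gives (3,1) = 84.
Column 2 needs 238; the known cells sum to 196, so (3,2) = 42.
From column 3, 238 − (112 + 35 + 28) gives (3,3) = 63.
Column 4 needs 238; the known cells sum to 189, so (3,4) = 49.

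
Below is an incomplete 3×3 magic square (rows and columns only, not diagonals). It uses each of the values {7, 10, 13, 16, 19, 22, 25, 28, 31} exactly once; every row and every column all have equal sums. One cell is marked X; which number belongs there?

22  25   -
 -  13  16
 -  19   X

31

The 9 entries sum to 171, so each line sums to 171/3 = 57.
The remaining cell in row 1 is (1,3) = 57 − 47 = 10.
Row 2: 13 + 16 + ? = 57, so (2,1) = 28.
From column 1, 57 − (22 + 28) gives (3,1) = 7.
Column 3 needs 57; the known cells sum to 26, so (3,3) = 31.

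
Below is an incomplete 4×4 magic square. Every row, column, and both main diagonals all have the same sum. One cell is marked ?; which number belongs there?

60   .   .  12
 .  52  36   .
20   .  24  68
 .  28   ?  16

44

Main diagonal is complete and sums to 152; that is the magic constant.
Row 3 must total 152; the given cells sum to 112, so (3,2) = 40.
Column 2: 52 + 40 + 28 + ? = 152, so (1,2) = 32.
From column 4, 152 − (12 + 68 + 16) gives (2,4) = 56.
Using anti-diagonal: 12 + 36 + 40 + ? → (4,1) = 152 − 88 = 64.
From row 1, 152 − (60 + 32 + 12) gives (1,3) = 48.
From row 2, 152 − (52 + 36 + 56) gives (2,1) = 8.
Row 4 must total 152; the given cells sum to 108, so (4,3) = 44.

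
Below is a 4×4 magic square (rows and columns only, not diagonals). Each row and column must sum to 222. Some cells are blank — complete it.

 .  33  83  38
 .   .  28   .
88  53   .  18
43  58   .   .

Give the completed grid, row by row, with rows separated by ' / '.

Row 1 must total 222; the given cells sum to 154, so (1,1) = 68.
Row 3: 88 + 53 + 18 + ? = 222, so (3,3) = 63.
Column 1 must total 222; the given cells sum to 199, so (2,1) = 23.
From column 2, 222 − (33 + 53 + 58) gives (2,2) = 78.
The remaining cell in column 3 is (4,3) = 222 − 174 = 48.
Row 2: 23 + 78 + 28 + ? = 222, so (2,4) = 93.
Row 4: 43 + 58 + 48 + ? = 222, so (4,4) = 73.

68 33 83 38 / 23 78 28 93 / 88 53 63 18 / 43 58 48 73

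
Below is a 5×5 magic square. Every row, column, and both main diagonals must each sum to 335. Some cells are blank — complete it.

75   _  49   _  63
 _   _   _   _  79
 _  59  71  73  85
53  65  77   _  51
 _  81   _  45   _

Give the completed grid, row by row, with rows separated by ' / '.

The remaining cell in row 3 is (3,1) = 335 − 288 = 47.
Row 4 needs 335; the known cells sum to 246, so (4,4) = 89.
The remaining cell in column 5 is (5,5) = 335 − 278 = 57.
Using main diagonal: 75 + 71 + 89 + 57 + ? → (2,2) = 335 − 292 = 43.
Using column 2: 43 + 59 + 65 + 81 + ? → (1,2) = 335 − 248 = 87.
Using row 1: 75 + 87 + 49 + 63 + ? → (1,4) = 335 − 274 = 61.
The remaining cell in column 4 is (2,4) = 335 − 268 = 67.
Using anti-diagonal: 63 + 67 + 71 + 65 + ? → (5,1) = 335 − 266 = 69.
Using row 5: 69 + 81 + 45 + 57 + ? → (5,3) = 335 − 252 = 83.
Column 1: 75 + 47 + 53 + 69 + ? = 335, so (2,1) = 91.
The remaining cell in column 3 is (2,3) = 335 − 280 = 55.

75 87 49 61 63 / 91 43 55 67 79 / 47 59 71 73 85 / 53 65 77 89 51 / 69 81 83 45 57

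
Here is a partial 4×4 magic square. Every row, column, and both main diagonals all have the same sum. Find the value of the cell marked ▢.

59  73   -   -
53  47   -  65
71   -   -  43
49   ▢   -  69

Column 1 is complete and sums to 232; that is the magic constant.
Row 2 must total 232; the given cells sum to 165, so (2,3) = 67.
The remaining cell in column 4 is (1,4) = 232 − 177 = 55.
Main diagonal: 59 + 47 + 69 + ? = 232, so (3,3) = 57.
From anti-diagonal, 232 − (55 + 67 + 49) gives (3,2) = 61.
Row 1 needs 232; the known cells sum to 187, so (1,3) = 45.
Column 2: 73 + 47 + 61 + ? = 232, so (4,2) = 51.

51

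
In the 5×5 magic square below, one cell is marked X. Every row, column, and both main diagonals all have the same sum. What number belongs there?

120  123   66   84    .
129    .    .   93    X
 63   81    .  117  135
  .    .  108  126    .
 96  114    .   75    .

111

Column 4 is complete and sums to 495; that is the magic constant.
Row 1 must total 495; the given cells sum to 393, so (1,5) = 102.
Row 3 needs 495; the known cells sum to 396, so (3,3) = 99.
Column 1 must total 495; the given cells sum to 408, so (4,1) = 87.
Anti-diagonal: 102 + 93 + 99 + 96 + ? = 495, so (4,2) = 105.
Row 4 must total 495; the given cells sum to 426, so (4,5) = 69.
Column 2 must total 495; the given cells sum to 423, so (2,2) = 72.
From main diagonal, 495 − (120 + 72 + 99 + 126) gives (5,5) = 78.
From row 5, 495 − (96 + 114 + 75 + 78) gives (5,3) = 132.
Using column 3: 66 + 99 + 108 + 132 + ? → (2,3) = 495 − 405 = 90.
Column 5 must total 495; the given cells sum to 384, so (2,5) = 111.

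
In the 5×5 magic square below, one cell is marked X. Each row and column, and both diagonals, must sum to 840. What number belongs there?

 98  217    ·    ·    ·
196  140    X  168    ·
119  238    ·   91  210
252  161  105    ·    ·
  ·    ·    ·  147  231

Row 3 needs 840; the known cells sum to 658, so (3,3) = 182.
Column 1 needs 840; the known cells sum to 665, so (5,1) = 175.
From column 2, 840 − (217 + 140 + 238 + 161) gives (5,2) = 84.
Main diagonal needs 840; the known cells sum to 651, so (4,4) = 189.
Anti-diagonal: 168 + 182 + 161 + 175 + ? = 840, so (1,5) = 154.
The remaining cell in row 4 is (4,5) = 840 − 707 = 133.
From row 5, 840 − (175 + 84 + 147 + 231) gives (5,3) = 203.
From column 4, 840 − (168 + 91 + 189 + 147) gives (1,4) = 245.
Using column 5: 154 + 210 + 133 + 231 + ? → (2,5) = 840 − 728 = 112.
Row 1: 98 + 217 + 245 + 154 + ? = 840, so (1,3) = 126.
Row 2 must total 840; the given cells sum to 616, so (2,3) = 224.

224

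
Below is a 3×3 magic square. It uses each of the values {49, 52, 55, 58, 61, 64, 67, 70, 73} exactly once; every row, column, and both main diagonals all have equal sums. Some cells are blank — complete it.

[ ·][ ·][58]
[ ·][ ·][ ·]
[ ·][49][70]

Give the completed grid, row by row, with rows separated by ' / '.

The 9 entries sum to 549, so each line sums to 549/3 = 183.
The remaining cell in row 3 is (3,1) = 183 − 119 = 64.
Column 3: 58 + 70 + ? = 183, so (2,3) = 55.
Anti-diagonal: 58 + 64 + ? = 183, so (2,2) = 61.
The remaining cell in row 2 is (2,1) = 183 − 116 = 67.
From column 1, 183 − (67 + 64) gives (1,1) = 52.
Column 2 must total 183; the given cells sum to 110, so (1,2) = 73.

52 73 58 / 67 61 55 / 64 49 70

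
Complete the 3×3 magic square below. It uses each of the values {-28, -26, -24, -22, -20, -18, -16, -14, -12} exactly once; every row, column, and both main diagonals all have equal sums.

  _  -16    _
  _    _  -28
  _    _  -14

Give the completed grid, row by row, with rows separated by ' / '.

-26 -16 -18 / -12 -20 -28 / -22 -24 -14

The 9 entries sum to -180, so each line sums to -180/3 = -60.
Column 3 needs -60; the known cells sum to -42, so (1,3) = -18.
The remaining cell in row 1 is (1,1) = -60 − (-34) = -26.
Main diagonal: -26 + (-14) + ? = -60, so (2,2) = -20.
Anti-diagonal: -18 + (-20) + ? = -60, so (3,1) = -22.
Row 2 must total -60; the given cells sum to -48, so (2,1) = -12.
Row 3 must total -60; the given cells sum to -36, so (3,2) = -24.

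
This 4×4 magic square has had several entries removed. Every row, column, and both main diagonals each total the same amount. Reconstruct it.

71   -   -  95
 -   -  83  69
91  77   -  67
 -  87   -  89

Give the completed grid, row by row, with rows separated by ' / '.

Column 4 is already complete: 95 + 69 + 67 + 89 = 320, so that is the magic constant.
Row 3: 91 + 77 + 67 + ? = 320, so (3,3) = 85.
Main diagonal: 71 + 85 + 89 + ? = 320, so (2,2) = 75.
Anti-diagonal: 95 + 83 + 77 + ? = 320, so (4,1) = 65.
Row 2 must total 320; the given cells sum to 227, so (2,1) = 93.
Row 4 must total 320; the given cells sum to 241, so (4,3) = 79.
Column 2: 75 + 77 + 87 + ? = 320, so (1,2) = 81.
Column 3 must total 320; the given cells sum to 247, so (1,3) = 73.

71 81 73 95 / 93 75 83 69 / 91 77 85 67 / 65 87 79 89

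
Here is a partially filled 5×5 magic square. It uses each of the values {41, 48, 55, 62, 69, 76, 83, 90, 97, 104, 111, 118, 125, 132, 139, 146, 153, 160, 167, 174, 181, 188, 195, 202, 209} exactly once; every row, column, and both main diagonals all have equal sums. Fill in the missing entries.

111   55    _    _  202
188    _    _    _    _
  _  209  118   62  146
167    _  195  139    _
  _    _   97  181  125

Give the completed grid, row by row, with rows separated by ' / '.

111 55 174 83 202 / 188 132 41 160 104 / 90 209 118 62 146 / 167 76 195 139 48 / 69 153 97 181 125

The 25 entries sum to 3125, so each line sums to 3125/5 = 625.
From row 3, 625 − (209 + 118 + 62 + 146) gives (3,1) = 90.
From column 1, 625 − (111 + 188 + 90 + 167) gives (5,1) = 69.
Main diagonal needs 625; the known cells sum to 493, so (2,2) = 132.
From row 5, 625 − (69 + 97 + 181 + 125) gives (5,2) = 153.
Column 2: 55 + 132 + 209 + 153 + ? = 625, so (4,2) = 76.
Anti-diagonal: 202 + 118 + 76 + 69 + ? = 625, so (2,4) = 160.
Using row 4: 167 + 76 + 195 + 139 + ? → (4,5) = 625 − 577 = 48.
Column 4 must total 625; the given cells sum to 542, so (1,4) = 83.
Column 5 must total 625; the given cells sum to 521, so (2,5) = 104.
Using row 1: 111 + 55 + 83 + 202 + ? → (1,3) = 625 − 451 = 174.
Row 2 needs 625; the known cells sum to 584, so (2,3) = 41.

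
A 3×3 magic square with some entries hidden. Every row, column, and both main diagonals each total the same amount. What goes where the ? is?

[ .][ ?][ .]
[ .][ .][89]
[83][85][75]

77

Row 3 is complete and sums to 243; that is the magic constant.
Using column 3: 89 + 75 + ? → (1,3) = 243 − 164 = 79.
Anti-diagonal must total 243; the given cells sum to 162, so (2,2) = 81.
Row 2 needs 243; the known cells sum to 170, so (2,1) = 73.
Column 1 must total 243; the given cells sum to 156, so (1,1) = 87.
Column 2 needs 243; the known cells sum to 166, so (1,2) = 77.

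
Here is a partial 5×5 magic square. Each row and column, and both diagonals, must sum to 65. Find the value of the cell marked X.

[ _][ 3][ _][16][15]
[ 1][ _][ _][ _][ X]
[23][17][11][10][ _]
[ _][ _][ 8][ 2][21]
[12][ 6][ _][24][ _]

7

Using row 3: 23 + 17 + 11 + 10 + ? → (3,5) = 65 − 61 = 4.
Using column 4: 16 + 10 + 2 + 24 + ? → (2,4) = 65 − 52 = 13.
Using anti-diagonal: 15 + 13 + 11 + 12 + ? → (4,2) = 65 − 51 = 14.
From row 4, 65 − (14 + 8 + 2 + 21) gives (4,1) = 20.
Column 1 needs 65; the known cells sum to 56, so (1,1) = 9.
Using column 2: 3 + 17 + 14 + 6 + ? → (2,2) = 65 − 40 = 25.
Main diagonal must total 65; the given cells sum to 47, so (5,5) = 18.
Using row 1: 9 + 3 + 16 + 15 + ? → (1,3) = 65 − 43 = 22.
Row 5 needs 65; the known cells sum to 60, so (5,3) = 5.
Column 3: 22 + 11 + 8 + 5 + ? = 65, so (2,3) = 19.
The remaining cell in column 5 is (2,5) = 65 − 58 = 7.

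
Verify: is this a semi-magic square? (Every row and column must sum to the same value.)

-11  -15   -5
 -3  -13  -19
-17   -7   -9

No — column 1 sums to -31 but row 3 sums to -33.

Row 1: -11 + (-15) + (-5) = -31.
Row 2: -3 + (-13) + (-19) = -35.
Row 3: -17 + (-7) + (-9) = -33.
Column 1: -11 + (-3) + (-17) = -31.
Column 2: -15 + (-13) + (-7) = -35.
Column 3: -5 + (-19) + (-9) = -33.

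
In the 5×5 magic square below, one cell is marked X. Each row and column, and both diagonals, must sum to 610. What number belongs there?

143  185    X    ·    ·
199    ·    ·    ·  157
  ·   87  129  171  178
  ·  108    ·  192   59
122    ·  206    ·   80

Using row 3: 87 + 129 + 171 + 178 + ? → (3,1) = 610 − 565 = 45.
From column 1, 610 − (143 + 199 + 45 + 122) gives (4,1) = 101.
Column 5: 157 + 178 + 59 + 80 + ? = 610, so (1,5) = 136.
The remaining cell in main diagonal is (2,2) = 610 − 544 = 66.
Using anti-diagonal: 136 + 129 + 108 + 122 + ? → (2,4) = 610 − 495 = 115.
Row 2 must total 610; the given cells sum to 537, so (2,3) = 73.
Row 4 needs 610; the known cells sum to 460, so (4,3) = 150.
Column 2 must total 610; the given cells sum to 446, so (5,2) = 164.
Column 3 needs 610; the known cells sum to 558, so (1,3) = 52.

52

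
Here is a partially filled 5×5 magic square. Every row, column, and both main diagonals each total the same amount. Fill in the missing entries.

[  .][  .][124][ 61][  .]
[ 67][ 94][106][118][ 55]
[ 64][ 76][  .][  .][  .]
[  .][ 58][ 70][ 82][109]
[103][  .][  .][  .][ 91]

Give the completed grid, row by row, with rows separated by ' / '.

Row 2 is already complete: 67 + 94 + 106 + 118 + 55 = 440, so that is the magic constant.
The remaining cell in row 4 is (4,1) = 440 − 319 = 121.
Column 1 needs 440; the known cells sum to 355, so (1,1) = 85.
The remaining cell in main diagonal is (3,3) = 440 − 352 = 88.
Anti-diagonal: 118 + 88 + 58 + 103 + ? = 440, so (1,5) = 73.
Using row 1: 85 + 124 + 61 + 73 + ? → (1,2) = 440 − 343 = 97.
Column 2 must total 440; the given cells sum to 325, so (5,2) = 115.
Using column 3: 124 + 106 + 88 + 70 + ? → (5,3) = 440 − 388 = 52.
The remaining cell in column 5 is (3,5) = 440 − 328 = 112.
Row 3 must total 440; the given cells sum to 340, so (3,4) = 100.
Using row 5: 103 + 115 + 52 + 91 + ? → (5,4) = 440 − 361 = 79.

85 97 124 61 73 / 67 94 106 118 55 / 64 76 88 100 112 / 121 58 70 82 109 / 103 115 52 79 91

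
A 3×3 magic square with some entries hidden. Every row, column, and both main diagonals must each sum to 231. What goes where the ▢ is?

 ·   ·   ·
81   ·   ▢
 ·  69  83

Using row 3: 69 + 83 + ? → (3,1) = 231 − 152 = 79.
Column 1 needs 231; the known cells sum to 160, so (1,1) = 71.
Main diagonal must total 231; the given cells sum to 154, so (2,2) = 77.
The remaining cell in anti-diagonal is (1,3) = 231 − 156 = 75.
Using row 1: 71 + 75 + ? → (1,2) = 231 − 146 = 85.
Row 2 must total 231; the given cells sum to 158, so (2,3) = 73.

73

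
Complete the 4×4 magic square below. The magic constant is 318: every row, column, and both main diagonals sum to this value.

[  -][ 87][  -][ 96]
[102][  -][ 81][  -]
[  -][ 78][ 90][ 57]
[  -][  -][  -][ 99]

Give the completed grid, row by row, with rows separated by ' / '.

Using row 3: 78 + 90 + 57 + ? → (3,1) = 318 − 225 = 93.
Column 4 must total 318; the given cells sum to 252, so (2,4) = 66.
Anti-diagonal must total 318; the given cells sum to 255, so (4,1) = 63.
The remaining cell in row 2 is (2,2) = 318 − 249 = 69.
Column 1 must total 318; the given cells sum to 258, so (1,1) = 60.
Using column 2: 87 + 69 + 78 + ? → (4,2) = 318 − 234 = 84.
Row 1: 60 + 87 + 96 + ? = 318, so (1,3) = 75.
The remaining cell in row 4 is (4,3) = 318 − 246 = 72.

60 87 75 96 / 102 69 81 66 / 93 78 90 57 / 63 84 72 99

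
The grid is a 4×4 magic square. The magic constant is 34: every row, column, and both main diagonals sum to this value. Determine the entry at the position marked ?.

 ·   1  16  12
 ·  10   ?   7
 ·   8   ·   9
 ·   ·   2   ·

3

Row 1 needs 34; the known cells sum to 29, so (1,1) = 5.
Column 2 needs 34; the known cells sum to 19, so (4,2) = 15.
From column 4, 34 − (12 + 7 + 9) gives (4,4) = 6.
The remaining cell in main diagonal is (3,3) = 34 − 21 = 13.
Row 3 must total 34; the given cells sum to 30, so (3,1) = 4.
Using row 4: 15 + 2 + 6 + ? → (4,1) = 34 − 23 = 11.
Column 1 must total 34; the given cells sum to 20, so (2,1) = 14.
Column 3 must total 34; the given cells sum to 31, so (2,3) = 3.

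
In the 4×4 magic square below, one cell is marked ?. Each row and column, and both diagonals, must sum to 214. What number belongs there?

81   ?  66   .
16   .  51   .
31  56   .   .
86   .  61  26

Using row 4: 86 + 61 + 26 + ? → (4,2) = 214 − 173 = 41.
Using column 3: 66 + 51 + 61 + ? → (3,3) = 214 − 178 = 36.
From main diagonal, 214 − (81 + 36 + 26) gives (2,2) = 71.
Anti-diagonal: 51 + 56 + 86 + ? = 214, so (1,4) = 21.
The remaining cell in row 1 is (1,2) = 214 − 168 = 46.

46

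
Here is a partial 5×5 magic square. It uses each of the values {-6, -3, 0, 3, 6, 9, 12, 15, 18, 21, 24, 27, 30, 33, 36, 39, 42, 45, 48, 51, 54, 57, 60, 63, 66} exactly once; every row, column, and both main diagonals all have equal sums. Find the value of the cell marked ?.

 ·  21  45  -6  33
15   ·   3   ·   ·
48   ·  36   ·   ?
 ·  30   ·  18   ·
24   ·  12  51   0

The 25 entries sum to 750, so each line sums to 750/5 = 150.
Row 1: 21 + 45 + (-6) + 33 + ? = 150, so (1,1) = 57.
The remaining cell in row 5 is (5,2) = 150 − 87 = 63.
Using column 1: 57 + 15 + 48 + 24 + ? → (4,1) = 150 − 144 = 6.
Column 3 must total 150; the given cells sum to 96, so (4,3) = 54.
Main diagonal must total 150; the given cells sum to 111, so (2,2) = 39.
Using anti-diagonal: 33 + 36 + 30 + 24 + ? → (2,4) = 150 − 123 = 27.
The remaining cell in row 2 is (2,5) = 150 − 84 = 66.
From row 4, 150 − (6 + 30 + 54 + 18) gives (4,5) = 42.
Using column 2: 21 + 39 + 30 + 63 + ? → (3,2) = 150 − 153 = -3.
From column 4, 150 − (-6 + 27 + 18 + 51) gives (3,4) = 60.
Column 5 needs 150; the known cells sum to 141, so (3,5) = 9.

9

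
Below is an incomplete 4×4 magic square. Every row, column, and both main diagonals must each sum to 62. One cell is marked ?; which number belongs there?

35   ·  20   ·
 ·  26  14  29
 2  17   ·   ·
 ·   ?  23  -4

11

Using row 2: 26 + 14 + 29 + ? → (2,1) = 62 − 69 = -7.
Column 1: 35 + (-7) + 2 + ? = 62, so (4,1) = 32.
From column 3, 62 − (20 + 14 + 23) gives (3,3) = 5.
Anti-diagonal must total 62; the given cells sum to 63, so (1,4) = -1.
Using row 1: 35 + 20 + (-1) + ? → (1,2) = 62 − 54 = 8.
Row 3 must total 62; the given cells sum to 24, so (3,4) = 38.
Row 4 needs 62; the known cells sum to 51, so (4,2) = 11.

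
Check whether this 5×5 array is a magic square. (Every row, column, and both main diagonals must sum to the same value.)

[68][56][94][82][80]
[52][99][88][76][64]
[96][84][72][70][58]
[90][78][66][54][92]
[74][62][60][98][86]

No — row 2 sums to 379 but row 3 sums to 380.

Row 1: 68 + 56 + 94 + 82 + 80 = 380.
Row 2: 52 + 99 + 88 + 76 + 64 = 379.
Row 3: 96 + 84 + 72 + 70 + 58 = 380.
Row 4: 90 + 78 + 66 + 54 + 92 = 380.
Row 5: 74 + 62 + 60 + 98 + 86 = 380.
Column 1: 68 + 52 + 96 + 90 + 74 = 380.
Column 2: 56 + 99 + 84 + 78 + 62 = 379.
Column 3: 94 + 88 + 72 + 66 + 60 = 380.
Column 4: 82 + 76 + 70 + 54 + 98 = 380.
Column 5: 80 + 64 + 58 + 92 + 86 = 380.
Main diagonal: 68 + 99 + 72 + 54 + 86 = 379.
Anti-diagonal: 80 + 76 + 72 + 78 + 74 = 380.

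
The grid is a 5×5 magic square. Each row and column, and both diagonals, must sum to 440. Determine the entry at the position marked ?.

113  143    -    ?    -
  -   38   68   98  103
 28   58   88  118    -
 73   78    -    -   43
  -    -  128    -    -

53

From row 2, 440 − (38 + 68 + 98 + 103) gives (2,1) = 133.
Row 3 must total 440; the given cells sum to 292, so (3,5) = 148.
Using column 1: 113 + 133 + 28 + 73 + ? → (5,1) = 440 − 347 = 93.
Column 2 must total 440; the given cells sum to 317, so (5,2) = 123.
Anti-diagonal: 98 + 88 + 78 + 93 + ? = 440, so (1,5) = 83.
From column 5, 440 − (83 + 103 + 148 + 43) gives (5,5) = 63.
From main diagonal, 440 − (113 + 38 + 88 + 63) gives (4,4) = 138.
The remaining cell in row 4 is (4,3) = 440 − 332 = 108.
Row 5 needs 440; the known cells sum to 407, so (5,4) = 33.
Column 3: 68 + 88 + 108 + 128 + ? = 440, so (1,3) = 48.
Column 4 must total 440; the given cells sum to 387, so (1,4) = 53.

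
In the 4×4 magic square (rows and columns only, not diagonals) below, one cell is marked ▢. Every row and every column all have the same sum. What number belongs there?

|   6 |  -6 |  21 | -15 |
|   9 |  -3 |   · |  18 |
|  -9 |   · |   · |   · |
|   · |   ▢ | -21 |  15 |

Row 1 is complete and sums to 6; that is the magic constant.
Using row 2: 9 + (-3) + 18 + ? → (2,3) = 6 − 24 = -18.
Column 1 needs 6; the known cells sum to 6, so (4,1) = 0.
From column 3, 6 − (21 + (-18) + (-21)) gives (3,3) = 24.
From column 4, 6 − (-15 + 18 + 15) gives (3,4) = -12.
Row 3 needs 6; the known cells sum to 3, so (3,2) = 3.
Row 4 must total 6; the given cells sum to -6, so (4,2) = 12.

12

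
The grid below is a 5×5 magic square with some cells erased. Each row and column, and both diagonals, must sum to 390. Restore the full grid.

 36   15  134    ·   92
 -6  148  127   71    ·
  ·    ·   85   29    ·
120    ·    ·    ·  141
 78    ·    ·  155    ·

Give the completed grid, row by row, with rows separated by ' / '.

Row 1: 36 + 15 + 134 + 92 + ? = 390, so (1,4) = 113.
Row 2 needs 390; the known cells sum to 340, so (2,5) = 50.
Column 1: 36 + (-6) + 120 + 78 + ? = 390, so (3,1) = 162.
Using column 4: 113 + 71 + 29 + 155 + ? → (4,4) = 390 − 368 = 22.
Main diagonal needs 390; the known cells sum to 291, so (5,5) = 99.
Anti-diagonal must total 390; the given cells sum to 326, so (4,2) = 64.
Row 4 needs 390; the known cells sum to 347, so (4,3) = 43.
Column 3: 134 + 127 + 85 + 43 + ? = 390, so (5,3) = 1.
Column 5 must total 390; the given cells sum to 382, so (3,5) = 8.
Row 3 needs 390; the known cells sum to 284, so (3,2) = 106.
From row 5, 390 − (78 + 1 + 155 + 99) gives (5,2) = 57.

36 15 134 113 92 / -6 148 127 71 50 / 162 106 85 29 8 / 120 64 43 22 141 / 78 57 1 155 99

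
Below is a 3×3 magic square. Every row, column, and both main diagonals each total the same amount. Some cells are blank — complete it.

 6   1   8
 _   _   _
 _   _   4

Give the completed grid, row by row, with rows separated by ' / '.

Row 1 is already complete: 6 + 1 + 8 = 15, so that is the magic constant.
From column 3, 15 − (8 + 4) gives (2,3) = 3.
Main diagonal must total 15; the given cells sum to 10, so (2,2) = 5.
Anti-diagonal needs 15; the known cells sum to 13, so (3,1) = 2.
The remaining cell in row 2 is (2,1) = 15 − 8 = 7.
Row 3: 2 + 4 + ? = 15, so (3,2) = 9.

6 1 8 / 7 5 3 / 2 9 4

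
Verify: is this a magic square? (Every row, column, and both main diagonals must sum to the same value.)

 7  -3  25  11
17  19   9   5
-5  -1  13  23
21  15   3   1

No — column 2 sums to 30 but column 4 sums to 40.

Row 1: 7 + (-3) + 25 + 11 = 40.
Row 2: 17 + 19 + 9 + 5 = 50.
Row 3: -5 + (-1) + 13 + 23 = 30.
Row 4: 21 + 15 + 3 + 1 = 40.
Column 1: 7 + 17 + (-5) + 21 = 40.
Column 2: -3 + 19 + (-1) + 15 = 30.
Column 3: 25 + 9 + 13 + 3 = 50.
Column 4: 11 + 5 + 23 + 1 = 40.
Main diagonal: 7 + 19 + 13 + 1 = 40.
Anti-diagonal: 11 + 9 + (-1) + 21 = 40.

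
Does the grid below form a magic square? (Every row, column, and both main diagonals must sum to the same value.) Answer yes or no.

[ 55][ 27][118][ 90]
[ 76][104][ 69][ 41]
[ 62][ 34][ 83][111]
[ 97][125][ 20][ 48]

Yes

Row 1: 55 + 27 + 118 + 90 = 290.
Row 2: 76 + 104 + 69 + 41 = 290.
Row 3: 62 + 34 + 83 + 111 = 290.
Row 4: 97 + 125 + 20 + 48 = 290.
Column 1: 55 + 76 + 62 + 97 = 290.
Column 2: 27 + 104 + 34 + 125 = 290.
Column 3: 118 + 69 + 83 + 20 = 290.
Column 4: 90 + 41 + 111 + 48 = 290.
Main diagonal: 55 + 104 + 83 + 48 = 290.
Anti-diagonal: 90 + 69 + 34 + 97 = 290.
All lines sum to 290.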